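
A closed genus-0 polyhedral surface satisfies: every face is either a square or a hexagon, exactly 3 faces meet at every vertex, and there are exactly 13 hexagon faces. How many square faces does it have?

6

Let x be the number of squares; then F = 13 + x.
Edge–face incidences: 2E = 6·13 + 4·x = 78 + 4x.
Every vertex has degree 3, so 3V = 2E.
Euler: V − E + F = 2 ⇒ (2E)/3 − E + (13 + x) = 2.
Multiply by 6: 2·(2E) − 3·(2E) + 6·(13 + x) = 12, i.e. 78 + 6x − (78 + 4x) = 12.
Collecting terms: 2x = 12, so x = 6.
Then 2E = 78 + 4·6 = 102, so E = 51, V = 2E/3 = 34, F = 13 + 6 = 19.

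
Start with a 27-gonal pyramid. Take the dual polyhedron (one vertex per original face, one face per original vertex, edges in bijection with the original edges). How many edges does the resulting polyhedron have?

54

The base solid has V = 28, E = 54, F = 28.
The dual swaps V and F and preserves E: V′ = F = 28, E′ = E = 54, F′ = V = 28.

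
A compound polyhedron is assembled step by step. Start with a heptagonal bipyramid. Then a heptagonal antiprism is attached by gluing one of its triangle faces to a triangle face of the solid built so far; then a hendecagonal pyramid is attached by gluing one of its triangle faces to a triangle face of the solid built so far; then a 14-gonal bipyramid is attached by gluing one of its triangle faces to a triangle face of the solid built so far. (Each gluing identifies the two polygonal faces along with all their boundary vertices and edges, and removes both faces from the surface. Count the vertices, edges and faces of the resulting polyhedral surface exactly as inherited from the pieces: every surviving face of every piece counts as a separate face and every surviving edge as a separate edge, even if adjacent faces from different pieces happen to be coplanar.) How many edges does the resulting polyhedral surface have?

A heptagonal bipyramid: V=9, E=21, F=14.
Attach a heptagonal antiprism (V=14, E=28, F=16) along a 3-gon: merge 3 vertices and 3 edges, delete both glued faces → V=20, E=46, F=28.
Attach a hendecagonal pyramid (V=12, E=22, F=12) along a 3-gon: merge 3 vertices and 3 edges, delete both glued faces → V=29, E=65, F=38.
Attach a 14-gonal bipyramid (V=16, E=42, F=28) along a 3-gon: merge 3 vertices and 3 edges, delete both glued faces → V=42, E=104, F=64.
Check: V − E + F = 42 − 104 + 64 = 2.

104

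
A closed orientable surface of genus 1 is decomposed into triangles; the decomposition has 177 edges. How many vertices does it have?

59

χ = 2 − 2·1 = 0, and every face is a triangle so 3F = 2E.
F = 2E/3 = 118. Then V = 0 + E − F = 0 + 177 − 118 = 59.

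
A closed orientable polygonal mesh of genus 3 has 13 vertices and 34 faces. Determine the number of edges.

51

For a closed orientable surface of genus 3, χ = 2 − 2·3 = -4.
E = V + F − (-4) = 13 + 34 − (-4) = 51.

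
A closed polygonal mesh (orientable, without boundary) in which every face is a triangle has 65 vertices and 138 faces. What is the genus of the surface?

3

Every face is a triangle, so 2E = 3·138 = 414, giving E = 207.
χ = V − E + F = 65 − 207 + 138 = -4.
For a closed orientable surface χ = 2 − 2g, so g = (2 − (-4))/2 = 3.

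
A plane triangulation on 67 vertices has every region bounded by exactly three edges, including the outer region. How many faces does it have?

130

In a plane triangulation 3F = 2E and V − E + F = 2, so F = 2V − 4 = 2·67 − 4 = 130.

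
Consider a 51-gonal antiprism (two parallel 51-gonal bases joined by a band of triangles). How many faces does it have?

An antiprism on an n-gon has two n-gon caps and 2n triangles: V = 2·51 = 102, E = 4·51 = 204, F = 2·51 + 2 = 104.

104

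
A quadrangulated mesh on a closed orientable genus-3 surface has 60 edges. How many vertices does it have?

26

χ = 2 − 2·3 = -4, and every face is a square so 4F = 2E.
F = 2E/4 = 30. Then V = -4 + E − F = -4 + 60 − 30 = 26.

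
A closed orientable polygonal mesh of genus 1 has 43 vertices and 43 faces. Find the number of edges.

86

For a closed orientable surface of genus 1, χ = 2 − 2·1 = 0.
E = V + F − (0) = 43 + 43 − (0) = 86.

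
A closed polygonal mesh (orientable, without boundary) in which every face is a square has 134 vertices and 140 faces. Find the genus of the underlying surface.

4

Every face is a square, so 2E = 4·140 = 560, giving E = 280.
χ = V − E + F = 134 − 280 + 140 = -6.
For a closed orientable surface χ = 2 − 2g, so g = (2 − (-6))/2 = 4.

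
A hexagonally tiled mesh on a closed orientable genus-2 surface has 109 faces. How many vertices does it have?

χ = 2 − 2·2 = -2, and every face is a hexagon so 6F = 2E.
E = 6·109/2 = 327. Then V = -2 + E − F = -2 + 327 − 109 = 216.

216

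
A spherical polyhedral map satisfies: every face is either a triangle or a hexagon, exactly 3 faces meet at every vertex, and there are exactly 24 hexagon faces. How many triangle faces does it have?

4

Let x be the number of triangles; then F = 24 + x.
Edge–face incidences: 2E = 6·24 + 3·x = 144 + 3x.
Every vertex has degree 3, so 3V = 2E.
Euler: V − E + F = 2 ⇒ (2E)/3 − E + (24 + x) = 2.
Multiply by 6: 2·(2E) − 3·(2E) + 6·(24 + x) = 12, i.e. 144 + 6x − (144 + 3x) = 12.
Collecting terms: 3x = 12, so x = 4.
Then 2E = 144 + 3·4 = 156, so E = 78, V = 2E/3 = 52, F = 24 + 4 = 28.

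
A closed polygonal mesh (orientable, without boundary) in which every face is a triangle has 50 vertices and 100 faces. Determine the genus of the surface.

1

Every face is a triangle, so 2E = 3·100 = 300, giving E = 150.
χ = V − E + F = 50 − 150 + 100 = 0.
For a closed orientable surface χ = 2 − 2g, so g = (2 − (0))/2 = 1.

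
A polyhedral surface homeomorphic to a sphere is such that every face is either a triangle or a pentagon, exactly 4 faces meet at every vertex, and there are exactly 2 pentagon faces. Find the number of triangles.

Let x be the number of triangles; then F = 2 + x.
Edge–face incidences: 2E = 5·2 + 3·x = 10 + 3x.
Every vertex has degree 4, so 4V = 2E.
Euler: V − E + F = 2 ⇒ (2E)/4 − E + (2 + x) = 2.
Multiply by 8: 2·(2E) − 4·(2E) + 8·(2 + x) = 16, i.e. 16 + 8x − 2·(10 + 3x) = 16.
Collecting terms: 2x − 4 = 16, so 2x = 20, so x = 10.
Then 2E = 10 + 3·10 = 40, so E = 20, V = 2E/4 = 10, F = 2 + 10 = 12.

10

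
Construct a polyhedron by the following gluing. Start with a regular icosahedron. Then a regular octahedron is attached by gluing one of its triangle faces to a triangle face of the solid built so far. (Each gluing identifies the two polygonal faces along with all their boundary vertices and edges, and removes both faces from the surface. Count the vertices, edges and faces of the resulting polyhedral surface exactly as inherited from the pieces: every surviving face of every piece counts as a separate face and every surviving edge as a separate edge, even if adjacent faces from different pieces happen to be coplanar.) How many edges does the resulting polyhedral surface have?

A regular icosahedron: V=12, E=30, F=20.
Attach a regular octahedron (V=6, E=12, F=8) along a 3-gon: merge 3 vertices and 3 edges, delete both glued faces → V=15, E=39, F=26.
Check: V − E + F = 15 − 39 + 26 = 2.

39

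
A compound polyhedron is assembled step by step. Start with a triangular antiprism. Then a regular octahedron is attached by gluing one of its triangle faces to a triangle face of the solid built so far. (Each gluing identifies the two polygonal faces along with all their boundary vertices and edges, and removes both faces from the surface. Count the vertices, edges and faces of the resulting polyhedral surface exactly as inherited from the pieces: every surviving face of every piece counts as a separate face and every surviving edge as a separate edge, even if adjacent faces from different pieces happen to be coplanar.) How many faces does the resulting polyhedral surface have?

A triangular antiprism: V=6, E=12, F=8.
Attach a regular octahedron (V=6, E=12, F=8) along a 3-gon: merge 3 vertices and 3 edges, delete both glued faces → V=9, E=21, F=14.
Check: V − E + F = 9 − 21 + 14 = 2.

14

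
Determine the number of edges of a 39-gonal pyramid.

A pyramid on an n-gon base has one n-gon and n triangles: V = 39 + 1 = 40, E = 2·39 = 78, F = 39 + 1 = 40.

78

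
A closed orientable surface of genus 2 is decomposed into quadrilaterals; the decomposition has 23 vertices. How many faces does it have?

25

χ = 2 − 2·2 = -2, and every face is a square so 4F = 2E.
V − E + F = -2 with E = 4F/2 gives 23 − (4/2 − 1)·F = -2, so F = 25 and E = 50.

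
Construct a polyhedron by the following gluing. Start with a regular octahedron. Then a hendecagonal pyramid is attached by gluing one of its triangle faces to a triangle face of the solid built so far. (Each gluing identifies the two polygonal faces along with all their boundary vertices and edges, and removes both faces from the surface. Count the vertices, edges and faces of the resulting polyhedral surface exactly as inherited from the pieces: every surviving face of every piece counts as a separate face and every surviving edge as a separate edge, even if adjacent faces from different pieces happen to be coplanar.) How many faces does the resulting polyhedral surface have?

18

A regular octahedron: V=6, E=12, F=8.
Attach a hendecagonal pyramid (V=12, E=22, F=12) along a 3-gon: merge 3 vertices and 3 edges, delete both glued faces → V=15, E=31, F=18.
Check: V − E + F = 15 − 31 + 18 = 2.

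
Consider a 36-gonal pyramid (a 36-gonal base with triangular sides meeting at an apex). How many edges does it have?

A pyramid on an n-gon base has one n-gon and n triangles: V = 36 + 1 = 37, E = 2·36 = 72, F = 36 + 1 = 37.

72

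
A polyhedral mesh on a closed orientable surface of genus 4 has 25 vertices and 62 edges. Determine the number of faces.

31

For a closed orientable surface of genus 4, χ = 2 − 2·4 = -6.
F = -6 − V + E = -6 − 25 + 62 = 31.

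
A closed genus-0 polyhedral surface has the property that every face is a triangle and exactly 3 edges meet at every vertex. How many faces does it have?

4

Each face has 3 edges and each edge borders two faces, so 2E = 3F.
Each vertex has degree 3, so 3V = 2E and hence V = 3F/3.
Euler: V − E + F = 2 ⇒ (3F/3) − (3F/2) + F = 2.
Multiply by 6: (6 − 9 + 6)F = 12, i.e. 3F = 12.
So F = 4, E = 3·4/2 = 6, V = 3·4/3 = 4.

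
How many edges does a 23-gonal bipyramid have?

69

A bipyramid over an n-gon has 2n triangular faces and n + 2 vertices: V = 23 + 2 = 25, E = 3·23 = 69, F = 2·23 = 46.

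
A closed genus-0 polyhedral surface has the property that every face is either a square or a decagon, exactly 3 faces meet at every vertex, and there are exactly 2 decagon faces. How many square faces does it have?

Let x be the number of squares; then F = 2 + x.
Edge–face incidences: 2E = 10·2 + 4·x = 20 + 4x.
Every vertex has degree 3, so 3V = 2E.
Euler: V − E + F = 2 ⇒ (2E)/3 − E + (2 + x) = 2.
Multiply by 6: 2·(2E) − 3·(2E) + 6·(2 + x) = 12, i.e. 12 + 6x − (20 + 4x) = 12.
Collecting terms: 2x − 8 = 12, so 2x = 20, so x = 10.
Then 2E = 20 + 4·10 = 60, so E = 30, V = 2E/3 = 20, F = 2 + 10 = 12.

10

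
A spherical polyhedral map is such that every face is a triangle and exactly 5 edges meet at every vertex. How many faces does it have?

Each face has 3 edges and each edge borders two faces, so 2E = 3F.
Each vertex has degree 5, so 5V = 2E and hence V = 3F/5.
Euler: V − E + F = 2 ⇒ (3F/5) − (3F/2) + F = 2.
Multiply by 10: (6 − 15 + 10)F = 20, i.e. 1F = 20.
So F = 20, E = 3·20/2 = 30, V = 3·20/5 = 12.

20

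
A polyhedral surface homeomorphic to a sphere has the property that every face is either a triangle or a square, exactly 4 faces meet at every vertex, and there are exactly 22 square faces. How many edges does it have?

56

Let x be the number of triangles; then F = 22 + x.
Edge–face incidences: 2E = 4·22 + 3·x = 88 + 3x.
Every vertex has degree 4, so 4V = 2E.
Euler: V − E + F = 2 ⇒ (2E)/4 − E + (22 + x) = 2.
Multiply by 8: 2·(2E) − 4·(2E) + 8·(22 + x) = 16, i.e. 176 + 8x − 2·(88 + 3x) = 16.
Collecting terms: 2x = 16, so x = 8.
Then 2E = 88 + 3·8 = 112, so E = 56, V = 2E/4 = 28, F = 22 + 8 = 30.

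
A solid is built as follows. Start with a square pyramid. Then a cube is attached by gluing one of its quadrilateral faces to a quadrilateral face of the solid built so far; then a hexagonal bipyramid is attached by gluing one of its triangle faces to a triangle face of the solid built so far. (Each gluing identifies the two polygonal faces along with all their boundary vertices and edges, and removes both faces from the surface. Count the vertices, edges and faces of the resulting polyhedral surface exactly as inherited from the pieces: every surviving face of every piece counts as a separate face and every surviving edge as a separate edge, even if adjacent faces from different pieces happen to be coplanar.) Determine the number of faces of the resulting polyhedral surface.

A square pyramid: V=5, E=8, F=5.
Attach a cube (V=8, E=12, F=6) along a 4-gon: merge 4 vertices and 4 edges, delete both glued faces → V=9, E=16, F=9.
Attach a hexagonal bipyramid (V=8, E=18, F=12) along a 3-gon: merge 3 vertices and 3 edges, delete both glued faces → V=14, E=31, F=19.
Check: V − E + F = 14 − 31 + 19 = 2.

19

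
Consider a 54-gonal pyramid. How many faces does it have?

A pyramid on an n-gon base has one n-gon and n triangles: V = 54 + 1 = 55, E = 2·54 = 108, F = 54 + 1 = 55.
Check: V − E + F = 55 − 108 + 55 = 2.

55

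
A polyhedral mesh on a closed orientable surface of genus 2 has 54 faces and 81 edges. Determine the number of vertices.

25

For a closed orientable surface of genus 2, χ = 2 − 2·2 = -2.
V = -2 + E − F = -2 + 81 − 54 = 25.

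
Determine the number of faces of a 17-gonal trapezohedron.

The n-trapezohedron (dual of the n-antiprism) has V = 2·17 + 2 = 36, E = 4·17 = 68, F = 2·17 = 34.

34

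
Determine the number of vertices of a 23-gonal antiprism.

An antiprism on an n-gon has two n-gon caps and 2n triangles: V = 2·23 = 46, E = 4·23 = 92, F = 2·23 + 2 = 48.
Check: V − E + F = 46 − 92 + 48 = 2.

46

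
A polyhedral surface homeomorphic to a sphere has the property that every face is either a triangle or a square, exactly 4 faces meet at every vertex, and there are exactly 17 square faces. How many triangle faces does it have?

Let x be the number of triangles; then F = 17 + x.
Edge–face incidences: 2E = 4·17 + 3·x = 68 + 3x.
Every vertex has degree 4, so 4V = 2E.
Euler: V − E + F = 2 ⇒ (2E)/4 − E + (17 + x) = 2.
Multiply by 8: 2·(2E) − 4·(2E) + 8·(17 + x) = 16, i.e. 136 + 8x − 2·(68 + 3x) = 16.
Collecting terms: 2x = 16, so x = 8.
Then 2E = 68 + 3·8 = 92, so E = 46, V = 2E/4 = 23, F = 17 + 8 = 25.

8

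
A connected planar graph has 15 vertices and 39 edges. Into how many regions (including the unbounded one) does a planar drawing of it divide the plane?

Euler's formula for a connected plane graph: V − E + F = 2, so F = 2 − 15 + 39 = 26.

26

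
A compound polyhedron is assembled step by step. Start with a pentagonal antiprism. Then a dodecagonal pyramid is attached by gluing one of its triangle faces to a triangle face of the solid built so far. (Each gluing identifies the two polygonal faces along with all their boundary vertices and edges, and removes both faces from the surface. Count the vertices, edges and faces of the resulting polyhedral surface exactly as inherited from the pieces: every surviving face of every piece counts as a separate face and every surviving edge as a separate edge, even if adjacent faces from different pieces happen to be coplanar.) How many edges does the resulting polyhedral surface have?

A pentagonal antiprism: V=10, E=20, F=12.
Attach a dodecagonal pyramid (V=13, E=24, F=13) along a 3-gon: merge 3 vertices and 3 edges, delete both glued faces → V=20, E=41, F=23.
Check: V − E + F = 20 − 41 + 23 = 2.

41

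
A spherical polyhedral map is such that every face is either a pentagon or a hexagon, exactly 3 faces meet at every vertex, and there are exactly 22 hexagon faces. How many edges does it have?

96

Let x be the number of pentagons; then F = 22 + x.
Edge–face incidences: 2E = 6·22 + 5·x = 132 + 5x.
Every vertex has degree 3, so 3V = 2E.
Euler: V − E + F = 2 ⇒ (2E)/3 − E + (22 + x) = 2.
Multiply by 6: 2·(2E) − 3·(2E) + 6·(22 + x) = 12, i.e. 132 + 6x − (132 + 5x) = 12.
Collecting terms: x = 12.
Then 2E = 132 + 5·12 = 192, so E = 96, V = 2E/3 = 64, F = 22 + 12 = 34.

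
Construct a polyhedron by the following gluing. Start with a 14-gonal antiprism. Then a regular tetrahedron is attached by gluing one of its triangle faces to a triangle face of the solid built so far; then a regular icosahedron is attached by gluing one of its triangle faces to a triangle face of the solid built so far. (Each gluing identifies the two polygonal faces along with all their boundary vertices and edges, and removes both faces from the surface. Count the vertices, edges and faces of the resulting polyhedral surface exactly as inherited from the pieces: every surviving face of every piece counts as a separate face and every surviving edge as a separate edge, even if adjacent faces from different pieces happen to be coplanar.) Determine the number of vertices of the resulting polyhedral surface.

A 14-gonal antiprism: V=28, E=56, F=30.
Attach a regular tetrahedron (V=4, E=6, F=4) along a 3-gon: merge 3 vertices and 3 edges, delete both glued faces → V=29, E=59, F=32.
Attach a regular icosahedron (V=12, E=30, F=20) along a 3-gon: merge 3 vertices and 3 edges, delete both glued faces → V=38, E=86, F=50.
Check: V − E + F = 38 − 86 + 50 = 2.

38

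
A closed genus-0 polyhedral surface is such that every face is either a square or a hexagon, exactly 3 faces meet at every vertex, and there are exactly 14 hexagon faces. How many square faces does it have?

6

Let x be the number of squares; then F = 14 + x.
Edge–face incidences: 2E = 6·14 + 4·x = 84 + 4x.
Every vertex has degree 3, so 3V = 2E.
Euler: V − E + F = 2 ⇒ (2E)/3 − E + (14 + x) = 2.
Multiply by 6: 2·(2E) − 3·(2E) + 6·(14 + x) = 12, i.e. 84 + 6x − (84 + 4x) = 12.
Collecting terms: 2x = 12, so x = 6.
Then 2E = 84 + 4·6 = 108, so E = 54, V = 2E/3 = 36, F = 14 + 6 = 20.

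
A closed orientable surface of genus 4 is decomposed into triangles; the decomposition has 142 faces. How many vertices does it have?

65

χ = 2 − 2·4 = -6, and every face is a triangle so 3F = 2E.
E = 3·142/2 = 213. Then V = -6 + E − F = -6 + 213 − 142 = 65.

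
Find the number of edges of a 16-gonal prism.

48

A prism on an n-gon has two n-gon bases and n rectangular sides: V = 2·16 = 32, E = 3·16 = 48, F = 16 + 2 = 18.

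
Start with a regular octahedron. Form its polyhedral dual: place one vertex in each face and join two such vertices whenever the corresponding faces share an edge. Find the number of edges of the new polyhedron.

12

The base solid has V = 6, E = 12, F = 8.
The dual swaps V and F and preserves E: V′ = F = 8, E′ = E = 12, F′ = V = 6.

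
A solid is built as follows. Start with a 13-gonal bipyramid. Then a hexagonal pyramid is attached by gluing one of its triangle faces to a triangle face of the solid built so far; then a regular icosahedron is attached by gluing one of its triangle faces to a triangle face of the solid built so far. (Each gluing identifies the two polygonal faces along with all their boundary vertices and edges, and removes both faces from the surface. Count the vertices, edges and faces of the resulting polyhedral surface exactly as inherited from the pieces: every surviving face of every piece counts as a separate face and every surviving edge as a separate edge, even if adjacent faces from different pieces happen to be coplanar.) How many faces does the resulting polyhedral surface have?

A 13-gonal bipyramid: V=15, E=39, F=26.
Attach a hexagonal pyramid (V=7, E=12, F=7) along a 3-gon: merge 3 vertices and 3 edges, delete both glued faces → V=19, E=48, F=31.
Attach a regular icosahedron (V=12, E=30, F=20) along a 3-gon: merge 3 vertices and 3 edges, delete both glued faces → V=28, E=75, F=49.
Check: V − E + F = 28 − 75 + 49 = 2.

49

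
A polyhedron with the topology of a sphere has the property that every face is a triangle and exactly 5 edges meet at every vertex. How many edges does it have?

Each face has 3 edges and each edge borders two faces, so 2E = 3F.
Each vertex has degree 5, so 5V = 2E and hence V = 3F/5.
Euler: V − E + F = 2 ⇒ (3F/5) − (3F/2) + F = 2.
Multiply by 10: (6 − 15 + 10)F = 20, i.e. 1F = 20.
So F = 20, E = 3·20/2 = 30, V = 3·20/5 = 12.

30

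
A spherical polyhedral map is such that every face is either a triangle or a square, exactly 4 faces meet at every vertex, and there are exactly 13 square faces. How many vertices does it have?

19

Let x be the number of triangles; then F = 13 + x.
Edge–face incidences: 2E = 4·13 + 3·x = 52 + 3x.
Every vertex has degree 4, so 4V = 2E.
Euler: V − E + F = 2 ⇒ (2E)/4 − E + (13 + x) = 2.
Multiply by 8: 2·(2E) − 4·(2E) + 8·(13 + x) = 16, i.e. 104 + 8x − 2·(52 + 3x) = 16.
Collecting terms: 2x = 16, so x = 8.
Then 2E = 52 + 3·8 = 76, so E = 38, V = 2E/4 = 19, F = 13 + 8 = 21.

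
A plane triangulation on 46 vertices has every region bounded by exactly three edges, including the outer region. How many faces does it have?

88

In a plane triangulation 3F = 2E and V − E + F = 2, so F = 2V − 4 = 2·46 − 4 = 88.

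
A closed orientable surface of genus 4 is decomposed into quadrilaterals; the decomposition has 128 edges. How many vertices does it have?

58

χ = 2 − 2·4 = -6, and every face is a square so 4F = 2E.
F = 2E/4 = 64. Then V = -6 + E − F = -6 + 128 − 64 = 58.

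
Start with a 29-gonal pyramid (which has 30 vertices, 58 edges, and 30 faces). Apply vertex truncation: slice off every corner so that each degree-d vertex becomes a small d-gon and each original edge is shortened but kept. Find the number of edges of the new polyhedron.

174

Truncation replaces each original edge-end by a new vertex, so V′ = 2E = 116.
Each original edge survives, and each old vertex of degree d contributes d new edges; summing degrees gives Σd = 2E, so E′ = E + 2E = 3E = 174.
Each original face survives and each original vertex becomes one new face: F′ = F + V = 60.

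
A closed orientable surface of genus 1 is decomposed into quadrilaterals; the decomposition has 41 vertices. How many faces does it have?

41

χ = 2 − 2·1 = 0, and every face is a square so 4F = 2E.
V − E + F = 0 with E = 4F/2 gives 41 − (4/2 − 1)·F = 0, so F = 41 and E = 82.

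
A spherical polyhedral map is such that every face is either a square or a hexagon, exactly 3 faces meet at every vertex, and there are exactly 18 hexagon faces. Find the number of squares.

Let x be the number of squares; then F = 18 + x.
Edge–face incidences: 2E = 6·18 + 4·x = 108 + 4x.
Every vertex has degree 3, so 3V = 2E.
Euler: V − E + F = 2 ⇒ (2E)/3 − E + (18 + x) = 2.
Multiply by 6: 2·(2E) − 3·(2E) + 6·(18 + x) = 12, i.e. 108 + 6x − (108 + 4x) = 12.
Collecting terms: 2x = 12, so x = 6.
Then 2E = 108 + 4·6 = 132, so E = 66, V = 2E/3 = 44, F = 18 + 6 = 24.

6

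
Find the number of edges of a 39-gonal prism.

117

A prism on an n-gon has two n-gon bases and n rectangular sides: V = 2·39 = 78, E = 3·39 = 117, F = 39 + 2 = 41.
Check: V − E + F = 78 − 117 + 41 = 2.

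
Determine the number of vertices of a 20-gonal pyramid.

21

A pyramid on an n-gon base has one n-gon and n triangles: V = 20 + 1 = 21, E = 2·20 = 40, F = 20 + 1 = 21.
Check: V − E + F = 21 − 40 + 21 = 2.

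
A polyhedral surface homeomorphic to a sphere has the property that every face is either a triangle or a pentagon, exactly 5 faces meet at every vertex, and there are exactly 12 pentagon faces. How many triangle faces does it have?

80

Let x be the number of triangles; then F = 12 + x.
Edge–face incidences: 2E = 5·12 + 3·x = 60 + 3x.
Every vertex has degree 5, so 5V = 2E.
Euler: V − E + F = 2 ⇒ (2E)/5 − E + (12 + x) = 2.
Multiply by 10: 2·(2E) − 5·(2E) + 10·(12 + x) = 20, i.e. 120 + 10x − 3·(60 + 3x) = 20.
Collecting terms: x − 60 = 20, so x = 80.
Then 2E = 60 + 3·80 = 300, so E = 150, V = 2E/5 = 60, F = 12 + 80 = 92.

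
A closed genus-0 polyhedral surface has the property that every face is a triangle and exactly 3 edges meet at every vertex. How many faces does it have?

4

Each face has 3 edges and each edge borders two faces, so 2E = 3F.
Each vertex has degree 3, so 3V = 2E and hence V = 3F/3.
Euler: V − E + F = 2 ⇒ (3F/3) − (3F/2) + F = 2.
Multiply by 6: (6 − 9 + 6)F = 12, i.e. 3F = 12.
So F = 4, E = 3·4/2 = 6, V = 3·4/3 = 4.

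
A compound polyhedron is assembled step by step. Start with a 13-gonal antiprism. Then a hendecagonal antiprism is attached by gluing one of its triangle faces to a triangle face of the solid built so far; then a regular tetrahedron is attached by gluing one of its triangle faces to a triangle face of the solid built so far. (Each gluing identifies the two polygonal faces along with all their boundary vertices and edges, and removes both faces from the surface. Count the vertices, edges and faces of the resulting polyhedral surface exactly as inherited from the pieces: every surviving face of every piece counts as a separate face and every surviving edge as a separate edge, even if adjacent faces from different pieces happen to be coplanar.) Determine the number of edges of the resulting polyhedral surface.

A 13-gonal antiprism: V=26, E=52, F=28.
Attach a hendecagonal antiprism (V=22, E=44, F=24) along a 3-gon: merge 3 vertices and 3 edges, delete both glued faces → V=45, E=93, F=50.
Attach a regular tetrahedron (V=4, E=6, F=4) along a 3-gon: merge 3 vertices and 3 edges, delete both glued faces → V=46, E=96, F=52.
Check: V − E + F = 46 − 96 + 52 = 2.

96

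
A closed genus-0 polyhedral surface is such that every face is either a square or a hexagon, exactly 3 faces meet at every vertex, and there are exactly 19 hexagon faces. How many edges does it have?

Let x be the number of squares; then F = 19 + x.
Edge–face incidences: 2E = 6·19 + 4·x = 114 + 4x.
Every vertex has degree 3, so 3V = 2E.
Euler: V − E + F = 2 ⇒ (2E)/3 − E + (19 + x) = 2.
Multiply by 6: 2·(2E) − 3·(2E) + 6·(19 + x) = 12, i.e. 114 + 6x − (114 + 4x) = 12.
Collecting terms: 2x = 12, so x = 6.
Then 2E = 114 + 4·6 = 138, so E = 69, V = 2E/3 = 46, F = 19 + 6 = 25.

69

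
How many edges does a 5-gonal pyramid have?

A pyramid on an n-gon base has one n-gon and n triangles: V = 5 + 1 = 6, E = 2·5 = 10, F = 5 + 1 = 6.
Check: V − E + F = 6 − 10 + 6 = 2.

10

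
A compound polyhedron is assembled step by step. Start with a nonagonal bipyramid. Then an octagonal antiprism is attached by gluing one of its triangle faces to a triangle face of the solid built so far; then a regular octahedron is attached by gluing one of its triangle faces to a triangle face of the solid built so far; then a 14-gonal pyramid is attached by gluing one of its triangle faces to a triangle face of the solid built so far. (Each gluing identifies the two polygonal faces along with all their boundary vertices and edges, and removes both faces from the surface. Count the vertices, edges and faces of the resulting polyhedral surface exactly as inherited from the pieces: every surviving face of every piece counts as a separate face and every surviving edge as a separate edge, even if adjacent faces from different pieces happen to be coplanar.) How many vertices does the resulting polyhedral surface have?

39

A nonagonal bipyramid: V=11, E=27, F=18.
Attach an octagonal antiprism (V=16, E=32, F=18) along a 3-gon: merge 3 vertices and 3 edges, delete both glued faces → V=24, E=56, F=34.
Attach a regular octahedron (V=6, E=12, F=8) along a 3-gon: merge 3 vertices and 3 edges, delete both glued faces → V=27, E=65, F=40.
Attach a 14-gonal pyramid (V=15, E=28, F=15) along a 3-gon: merge 3 vertices and 3 edges, delete both glued faces → V=39, E=90, F=53.
Check: V − E + F = 39 − 90 + 53 = 2.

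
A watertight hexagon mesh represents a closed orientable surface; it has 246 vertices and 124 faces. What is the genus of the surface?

Every face is a hexagon, so 2E = 6·124 = 744, giving E = 372.
χ = V − E + F = 246 − 372 + 124 = -2.
For a closed orientable surface χ = 2 − 2g, so g = (2 − (-2))/2 = 2.

2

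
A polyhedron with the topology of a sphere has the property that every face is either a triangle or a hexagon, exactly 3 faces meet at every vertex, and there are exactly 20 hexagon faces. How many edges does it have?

Let x be the number of triangles; then F = 20 + x.
Edge–face incidences: 2E = 6·20 + 3·x = 120 + 3x.
Every vertex has degree 3, so 3V = 2E.
Euler: V − E + F = 2 ⇒ (2E)/3 − E + (20 + x) = 2.
Multiply by 6: 2·(2E) − 3·(2E) + 6·(20 + x) = 12, i.e. 120 + 6x − (120 + 3x) = 12.
Collecting terms: 3x = 12, so x = 4.
Then 2E = 120 + 3·4 = 132, so E = 66, V = 2E/3 = 44, F = 20 + 4 = 24.

66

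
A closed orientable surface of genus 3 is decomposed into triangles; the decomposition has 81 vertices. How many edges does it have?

255

χ = 2 − 2·3 = -4, and every face is a triangle so 3F = 2E.
V − E + F = -4 with E = 3F/2 gives 81 − (3/2 − 1)·F = -4, so F = 170 and E = 255.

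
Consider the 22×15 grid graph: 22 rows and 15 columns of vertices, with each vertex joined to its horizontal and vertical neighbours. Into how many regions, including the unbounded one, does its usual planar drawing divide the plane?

The grid has V = 22·15 = 330 vertices and E = 22·14 + 15·21 = 623 edges.
F = 2 − V + E = 2 − 330 + 623 = 295.

295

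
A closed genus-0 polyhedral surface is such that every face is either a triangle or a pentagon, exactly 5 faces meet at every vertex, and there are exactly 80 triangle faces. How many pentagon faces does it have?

12

Let x be the number of pentagons; then F = 80 + x.
Edge–face incidences: 2E = 3·80 + 5·x = 240 + 5x.
Every vertex has degree 5, so 5V = 2E.
Euler: V − E + F = 2 ⇒ (2E)/5 − E + (80 + x) = 2.
Multiply by 10: 2·(2E) − 5·(2E) + 10·(80 + x) = 20, i.e. 800 + 10x − 3·(240 + 5x) = 20.
Collecting terms: −5x + 80 = 20, so −5x = −60, so x = 12.
Then 2E = 240 + 5·12 = 300, so E = 150, V = 2E/5 = 60, F = 80 + 12 = 92.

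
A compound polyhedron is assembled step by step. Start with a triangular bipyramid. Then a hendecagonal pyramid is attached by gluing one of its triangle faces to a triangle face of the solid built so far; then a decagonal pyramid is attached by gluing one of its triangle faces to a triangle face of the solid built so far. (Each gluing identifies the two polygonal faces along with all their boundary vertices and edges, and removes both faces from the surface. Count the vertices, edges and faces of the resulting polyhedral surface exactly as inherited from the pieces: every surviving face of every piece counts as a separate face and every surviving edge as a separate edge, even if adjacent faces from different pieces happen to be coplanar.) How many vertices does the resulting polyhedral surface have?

22

A triangular bipyramid: V=5, E=9, F=6.
Attach a hendecagonal pyramid (V=12, E=22, F=12) along a 3-gon: merge 3 vertices and 3 edges, delete both glued faces → V=14, E=28, F=16.
Attach a decagonal pyramid (V=11, E=20, F=11) along a 3-gon: merge 3 vertices and 3 edges, delete both glued faces → V=22, E=45, F=25.
Check: V − E + F = 22 − 45 + 25 = 2.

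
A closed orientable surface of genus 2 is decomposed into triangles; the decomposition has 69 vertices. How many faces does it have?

χ = 2 − 2·2 = -2, and every face is a triangle so 3F = 2E.
V − E + F = -2 with E = 3F/2 gives 69 − (3/2 − 1)·F = -2, so F = 142 and E = 213.

142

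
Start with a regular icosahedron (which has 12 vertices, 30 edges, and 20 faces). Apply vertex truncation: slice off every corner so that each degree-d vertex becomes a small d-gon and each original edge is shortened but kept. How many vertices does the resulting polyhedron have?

60

Truncation replaces each original edge-end by a new vertex, so V′ = 2E = 60.
Each original edge survives, and each old vertex of degree d contributes d new edges; summing degrees gives Σd = 2E, so E′ = E + 2E = 3E = 90.
Each original face survives and each original vertex becomes one new face: F′ = F + V = 32.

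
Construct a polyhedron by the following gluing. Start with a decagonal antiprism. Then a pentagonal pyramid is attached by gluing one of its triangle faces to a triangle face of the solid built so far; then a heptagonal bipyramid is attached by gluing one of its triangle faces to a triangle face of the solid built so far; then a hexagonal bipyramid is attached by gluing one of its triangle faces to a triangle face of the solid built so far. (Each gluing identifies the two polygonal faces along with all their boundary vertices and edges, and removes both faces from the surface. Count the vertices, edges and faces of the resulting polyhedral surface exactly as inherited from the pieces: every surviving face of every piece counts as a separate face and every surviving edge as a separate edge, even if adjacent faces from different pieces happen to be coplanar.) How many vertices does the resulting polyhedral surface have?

34

A decagonal antiprism: V=20, E=40, F=22.
Attach a pentagonal pyramid (V=6, E=10, F=6) along a 3-gon: merge 3 vertices and 3 edges, delete both glued faces → V=23, E=47, F=26.
Attach a heptagonal bipyramid (V=9, E=21, F=14) along a 3-gon: merge 3 vertices and 3 edges, delete both glued faces → V=29, E=65, F=38.
Attach a hexagonal bipyramid (V=8, E=18, F=12) along a 3-gon: merge 3 vertices and 3 edges, delete both glued faces → V=34, E=80, F=48.
Check: V − E + F = 34 − 80 + 48 = 2.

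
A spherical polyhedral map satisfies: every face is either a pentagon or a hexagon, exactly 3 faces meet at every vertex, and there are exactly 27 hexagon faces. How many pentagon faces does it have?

Let x be the number of pentagons; then F = 27 + x.
Edge–face incidences: 2E = 6·27 + 5·x = 162 + 5x.
Every vertex has degree 3, so 3V = 2E.
Euler: V − E + F = 2 ⇒ (2E)/3 − E + (27 + x) = 2.
Multiply by 6: 2·(2E) − 3·(2E) + 6·(27 + x) = 12, i.e. 162 + 6x − (162 + 5x) = 12.
Collecting terms: x = 12.
Then 2E = 162 + 5·12 = 222, so E = 111, V = 2E/3 = 74, F = 27 + 12 = 39.

12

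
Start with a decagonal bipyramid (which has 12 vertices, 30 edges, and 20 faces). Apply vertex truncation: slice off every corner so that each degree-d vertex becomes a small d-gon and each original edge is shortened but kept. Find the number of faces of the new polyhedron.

32

Truncation replaces each original edge-end by a new vertex, so V′ = 2E = 60.
Each original edge survives, and each old vertex of degree d contributes d new edges; summing degrees gives Σd = 2E, so E′ = E + 2E = 3E = 90.
Each original face survives and each original vertex becomes one new face: F′ = F + V = 32.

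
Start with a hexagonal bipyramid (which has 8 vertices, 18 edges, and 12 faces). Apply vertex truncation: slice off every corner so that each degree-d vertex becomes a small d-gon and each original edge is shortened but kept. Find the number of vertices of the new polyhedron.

36

Truncation replaces each original edge-end by a new vertex, so V′ = 2E = 36.
Each original edge survives, and each old vertex of degree d contributes d new edges; summing degrees gives Σd = 2E, so E′ = E + 2E = 3E = 54.
Each original face survives and each original vertex becomes one new face: F′ = F + V = 20.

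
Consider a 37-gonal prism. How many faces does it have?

39

A prism on an n-gon has two n-gon bases and n rectangular sides: V = 2·37 = 74, E = 3·37 = 111, F = 37 + 2 = 39.
Check: V − E + F = 74 − 111 + 39 = 2.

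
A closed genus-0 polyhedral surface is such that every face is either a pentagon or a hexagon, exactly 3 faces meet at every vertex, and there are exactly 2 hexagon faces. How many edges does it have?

36

Let x be the number of pentagons; then F = 2 + x.
Edge–face incidences: 2E = 6·2 + 5·x = 12 + 5x.
Every vertex has degree 3, so 3V = 2E.
Euler: V − E + F = 2 ⇒ (2E)/3 − E + (2 + x) = 2.
Multiply by 6: 2·(2E) − 3·(2E) + 6·(2 + x) = 12, i.e. 12 + 6x − (12 + 5x) = 12.
Collecting terms: x = 12.
Then 2E = 12 + 5·12 = 72, so E = 36, V = 2E/3 = 24, F = 2 + 12 = 14.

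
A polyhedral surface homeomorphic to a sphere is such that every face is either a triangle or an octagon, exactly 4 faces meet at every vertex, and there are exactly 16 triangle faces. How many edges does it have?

32

Let x be the number of octagons; then F = 16 + x.
Edge–face incidences: 2E = 3·16 + 8·x = 48 + 8x.
Every vertex has degree 4, so 4V = 2E.
Euler: V − E + F = 2 ⇒ (2E)/4 − E + (16 + x) = 2.
Multiply by 8: 2·(2E) − 4·(2E) + 8·(16 + x) = 16, i.e. 128 + 8x − 2·(48 + 8x) = 16.
Collecting terms: −8x + 32 = 16, so −8x = −16, so x = 2.
Then 2E = 48 + 8·2 = 64, so E = 32, V = 2E/4 = 16, F = 16 + 2 = 18.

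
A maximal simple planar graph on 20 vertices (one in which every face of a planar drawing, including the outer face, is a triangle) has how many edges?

In a plane triangulation 3F = 2E and V − E + F = 2, so E = 3V − 6 = 3·20 − 6 = 54.

54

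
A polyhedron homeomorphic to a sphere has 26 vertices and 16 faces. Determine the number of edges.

Here V − E + F = 2.
E = V + F − (2) = 26 + 16 − (2) = 40.

40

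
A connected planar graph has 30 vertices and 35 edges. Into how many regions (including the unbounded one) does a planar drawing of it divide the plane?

7

Euler's formula for a connected plane graph: V − E + F = 2, so F = 2 − 30 + 35 = 7.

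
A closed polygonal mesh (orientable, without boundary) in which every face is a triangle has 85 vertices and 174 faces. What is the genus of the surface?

Every face is a triangle, so 2E = 3·174 = 522, giving E = 261.
χ = V − E + F = 85 − 261 + 174 = -2.
For a closed orientable surface χ = 2 − 2g, so g = (2 − (-2))/2 = 2.

2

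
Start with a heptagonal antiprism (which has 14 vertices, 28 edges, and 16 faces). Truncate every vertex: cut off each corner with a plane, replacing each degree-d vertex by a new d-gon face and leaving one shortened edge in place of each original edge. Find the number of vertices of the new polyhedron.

56

Truncation replaces each original edge-end by a new vertex, so V′ = 2E = 56.
Each original edge survives, and each old vertex of degree d contributes d new edges; summing degrees gives Σd = 2E, so E′ = E + 2E = 3E = 84.
Each original face survives and each original vertex becomes one new face: F′ = F + V = 30.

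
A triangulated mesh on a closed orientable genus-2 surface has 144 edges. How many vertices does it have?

46

χ = 2 − 2·2 = -2, and every face is a triangle so 3F = 2E.
F = 2E/3 = 96. Then V = -2 + E − F = -2 + 144 − 96 = 46.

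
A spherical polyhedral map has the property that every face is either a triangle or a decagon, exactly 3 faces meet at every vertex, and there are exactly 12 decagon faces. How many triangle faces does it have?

Let x be the number of triangles; then F = 12 + x.
Edge–face incidences: 2E = 10·12 + 3·x = 120 + 3x.
Every vertex has degree 3, so 3V = 2E.
Euler: V − E + F = 2 ⇒ (2E)/3 − E + (12 + x) = 2.
Multiply by 6: 2·(2E) − 3·(2E) + 6·(12 + x) = 12, i.e. 72 + 6x − (120 + 3x) = 12.
Collecting terms: 3x − 48 = 12, so 3x = 60, so x = 20.
Then 2E = 120 + 3·20 = 180, so E = 90, V = 2E/3 = 60, F = 12 + 20 = 32.

20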